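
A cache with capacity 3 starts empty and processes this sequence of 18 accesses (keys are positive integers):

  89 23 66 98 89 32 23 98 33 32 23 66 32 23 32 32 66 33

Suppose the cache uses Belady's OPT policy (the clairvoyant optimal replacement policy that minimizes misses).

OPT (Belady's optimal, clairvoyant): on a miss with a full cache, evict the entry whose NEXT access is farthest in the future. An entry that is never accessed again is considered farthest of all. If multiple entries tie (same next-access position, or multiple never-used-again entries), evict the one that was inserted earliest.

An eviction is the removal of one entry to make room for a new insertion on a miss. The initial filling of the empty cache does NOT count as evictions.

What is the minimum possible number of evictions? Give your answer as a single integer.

OPT (Belady) simulation (capacity=3):
  1. access 89: MISS. Cache: [89]
  2. access 23: MISS. Cache: [89 23]
  3. access 66: MISS. Cache: [89 23 66]
  4. access 98: MISS, evict 66 (next use: step 12). Cache: [89 23 98]
  5. access 89: HIT. Next use of 89: never. Cache: [89 23 98]
  6. access 32: MISS, evict 89 (next use: never). Cache: [23 98 32]
  7. access 23: HIT. Next use of 23: step 11. Cache: [23 98 32]
  8. access 98: HIT. Next use of 98: never. Cache: [23 98 32]
  9. access 33: MISS, evict 98 (next use: never). Cache: [23 32 33]
  10. access 32: HIT. Next use of 32: step 13. Cache: [23 32 33]
  11. access 23: HIT. Next use of 23: step 14. Cache: [23 32 33]
  12. access 66: MISS, evict 33 (next use: step 18). Cache: [23 32 66]
  13. access 32: HIT. Next use of 32: step 15. Cache: [23 32 66]
  14. access 23: HIT. Next use of 23: never. Cache: [23 32 66]
  15. access 32: HIT. Next use of 32: step 16. Cache: [23 32 66]
  16. access 32: HIT. Next use of 32: never. Cache: [23 32 66]
  17. access 66: HIT. Next use of 66: never. Cache: [23 32 66]
  18. access 33: MISS, evict 23 (next use: never). Cache: [32 66 33]
Total: 10 hits, 8 misses, 5 evictions

Answer: 5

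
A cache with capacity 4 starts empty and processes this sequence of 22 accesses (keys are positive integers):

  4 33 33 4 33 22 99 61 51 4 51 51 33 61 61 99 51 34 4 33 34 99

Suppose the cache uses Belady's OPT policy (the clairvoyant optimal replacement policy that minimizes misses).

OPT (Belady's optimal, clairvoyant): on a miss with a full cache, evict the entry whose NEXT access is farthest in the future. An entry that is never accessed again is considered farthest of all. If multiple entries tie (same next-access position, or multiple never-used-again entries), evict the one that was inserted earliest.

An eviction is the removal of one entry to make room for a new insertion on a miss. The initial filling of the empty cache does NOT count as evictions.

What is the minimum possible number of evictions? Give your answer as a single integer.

Answer: 4

Derivation:
OPT (Belady) simulation (capacity=4):
  1. access 4: MISS. Cache: [4]
  2. access 33: MISS. Cache: [4 33]
  3. access 33: HIT. Next use of 33: step 5. Cache: [4 33]
  4. access 4: HIT. Next use of 4: step 10. Cache: [4 33]
  5. access 33: HIT. Next use of 33: step 13. Cache: [4 33]
  6. access 22: MISS. Cache: [4 33 22]
  7. access 99: MISS. Cache: [4 33 22 99]
  8. access 61: MISS, evict 22 (next use: never). Cache: [4 33 99 61]
  9. access 51: MISS, evict 99 (next use: step 16). Cache: [4 33 61 51]
  10. access 4: HIT. Next use of 4: step 19. Cache: [4 33 61 51]
  11. access 51: HIT. Next use of 51: step 12. Cache: [4 33 61 51]
  12. access 51: HIT. Next use of 51: step 17. Cache: [4 33 61 51]
  13. access 33: HIT. Next use of 33: step 20. Cache: [4 33 61 51]
  14. access 61: HIT. Next use of 61: step 15. Cache: [4 33 61 51]
  15. access 61: HIT. Next use of 61: never. Cache: [4 33 61 51]
  16. access 99: MISS, evict 61 (next use: never). Cache: [4 33 51 99]
  17. access 51: HIT. Next use of 51: never. Cache: [4 33 51 99]
  18. access 34: MISS, evict 51 (next use: never). Cache: [4 33 99 34]
  19. access 4: HIT. Next use of 4: never. Cache: [4 33 99 34]
  20. access 33: HIT. Next use of 33: never. Cache: [4 33 99 34]
  21. access 34: HIT. Next use of 34: never. Cache: [4 33 99 34]
  22. access 99: HIT. Next use of 99: never. Cache: [4 33 99 34]
Total: 14 hits, 8 misses, 4 evictions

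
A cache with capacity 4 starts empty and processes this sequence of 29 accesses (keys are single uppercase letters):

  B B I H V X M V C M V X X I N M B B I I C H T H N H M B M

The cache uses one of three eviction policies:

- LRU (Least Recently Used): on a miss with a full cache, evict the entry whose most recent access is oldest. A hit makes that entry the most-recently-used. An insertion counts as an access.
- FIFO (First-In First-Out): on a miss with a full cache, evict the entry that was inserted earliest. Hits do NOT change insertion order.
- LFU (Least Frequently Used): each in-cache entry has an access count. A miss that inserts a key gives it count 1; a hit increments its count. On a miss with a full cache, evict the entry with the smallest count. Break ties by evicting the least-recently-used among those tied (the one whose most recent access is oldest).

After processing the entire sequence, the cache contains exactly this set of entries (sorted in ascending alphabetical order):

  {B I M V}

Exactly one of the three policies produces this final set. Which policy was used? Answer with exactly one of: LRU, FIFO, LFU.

Simulating under each policy and comparing final sets:
  LRU: final set = {B H M N} -> differs
  FIFO: final set = {B H M T} -> differs
  LFU: final set = {B I M V} -> MATCHES target
Only LFU produces the target set.

Answer: LFU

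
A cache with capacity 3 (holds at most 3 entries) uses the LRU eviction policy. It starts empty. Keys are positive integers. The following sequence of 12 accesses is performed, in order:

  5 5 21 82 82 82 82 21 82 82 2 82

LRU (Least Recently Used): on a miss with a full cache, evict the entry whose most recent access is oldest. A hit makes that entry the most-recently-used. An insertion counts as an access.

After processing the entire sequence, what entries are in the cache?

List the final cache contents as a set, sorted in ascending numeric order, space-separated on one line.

LRU simulation (capacity=3):
  1. access 5: MISS. Cache (LRU->MRU): [5]
  2. access 5: HIT. Cache (LRU->MRU): [5]
  3. access 21: MISS. Cache (LRU->MRU): [5 21]
  4. access 82: MISS. Cache (LRU->MRU): [5 21 82]
  5. access 82: HIT. Cache (LRU->MRU): [5 21 82]
  6. access 82: HIT. Cache (LRU->MRU): [5 21 82]
  7. access 82: HIT. Cache (LRU->MRU): [5 21 82]
  8. access 21: HIT. Cache (LRU->MRU): [5 82 21]
  9. access 82: HIT. Cache (LRU->MRU): [5 21 82]
  10. access 82: HIT. Cache (LRU->MRU): [5 21 82]
  11. access 2: MISS, evict 5. Cache (LRU->MRU): [21 82 2]
  12. access 82: HIT. Cache (LRU->MRU): [21 2 82]
Total: 8 hits, 4 misses, 1 evictions

Answer: 2 21 82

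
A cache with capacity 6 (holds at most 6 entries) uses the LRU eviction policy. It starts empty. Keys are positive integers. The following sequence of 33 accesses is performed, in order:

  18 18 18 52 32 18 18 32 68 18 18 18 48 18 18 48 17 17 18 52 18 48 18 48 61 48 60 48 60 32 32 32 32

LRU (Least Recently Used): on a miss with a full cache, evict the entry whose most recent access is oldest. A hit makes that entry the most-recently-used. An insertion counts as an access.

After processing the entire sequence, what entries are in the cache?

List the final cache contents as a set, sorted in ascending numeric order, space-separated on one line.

Answer: 18 32 48 52 60 61

Derivation:
LRU simulation (capacity=6):
  1. access 18: MISS. Cache (LRU->MRU): [18]
  2. access 18: HIT. Cache (LRU->MRU): [18]
  3. access 18: HIT. Cache (LRU->MRU): [18]
  4. access 52: MISS. Cache (LRU->MRU): [18 52]
  5. access 32: MISS. Cache (LRU->MRU): [18 52 32]
  6. access 18: HIT. Cache (LRU->MRU): [52 32 18]
  7. access 18: HIT. Cache (LRU->MRU): [52 32 18]
  8. access 32: HIT. Cache (LRU->MRU): [52 18 32]
  9. access 68: MISS. Cache (LRU->MRU): [52 18 32 68]
  10. access 18: HIT. Cache (LRU->MRU): [52 32 68 18]
  11. access 18: HIT. Cache (LRU->MRU): [52 32 68 18]
  12. access 18: HIT. Cache (LRU->MRU): [52 32 68 18]
  13. access 48: MISS. Cache (LRU->MRU): [52 32 68 18 48]
  14. access 18: HIT. Cache (LRU->MRU): [52 32 68 48 18]
  15. access 18: HIT. Cache (LRU->MRU): [52 32 68 48 18]
  16. access 48: HIT. Cache (LRU->MRU): [52 32 68 18 48]
  17. access 17: MISS. Cache (LRU->MRU): [52 32 68 18 48 17]
  18. access 17: HIT. Cache (LRU->MRU): [52 32 68 18 48 17]
  19. access 18: HIT. Cache (LRU->MRU): [52 32 68 48 17 18]
  20. access 52: HIT. Cache (LRU->MRU): [32 68 48 17 18 52]
  21. access 18: HIT. Cache (LRU->MRU): [32 68 48 17 52 18]
  22. access 48: HIT. Cache (LRU->MRU): [32 68 17 52 18 48]
  23. access 18: HIT. Cache (LRU->MRU): [32 68 17 52 48 18]
  24. access 48: HIT. Cache (LRU->MRU): [32 68 17 52 18 48]
  25. access 61: MISS, evict 32. Cache (LRU->MRU): [68 17 52 18 48 61]
  26. access 48: HIT. Cache (LRU->MRU): [68 17 52 18 61 48]
  27. access 60: MISS, evict 68. Cache (LRU->MRU): [17 52 18 61 48 60]
  28. access 48: HIT. Cache (LRU->MRU): [17 52 18 61 60 48]
  29. access 60: HIT. Cache (LRU->MRU): [17 52 18 61 48 60]
  30. access 32: MISS, evict 17. Cache (LRU->MRU): [52 18 61 48 60 32]
  31. access 32: HIT. Cache (LRU->MRU): [52 18 61 48 60 32]
  32. access 32: HIT. Cache (LRU->MRU): [52 18 61 48 60 32]
  33. access 32: HIT. Cache (LRU->MRU): [52 18 61 48 60 32]
Total: 24 hits, 9 misses, 3 evictions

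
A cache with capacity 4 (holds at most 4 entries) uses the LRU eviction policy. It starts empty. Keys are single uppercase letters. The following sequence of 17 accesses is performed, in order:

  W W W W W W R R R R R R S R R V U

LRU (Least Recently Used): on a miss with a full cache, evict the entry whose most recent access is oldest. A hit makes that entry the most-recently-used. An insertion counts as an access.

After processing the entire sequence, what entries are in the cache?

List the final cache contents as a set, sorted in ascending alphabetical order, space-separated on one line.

Answer: R S U V

Derivation:
LRU simulation (capacity=4):
  1. access W: MISS. Cache (LRU->MRU): [W]
  2. access W: HIT. Cache (LRU->MRU): [W]
  3. access W: HIT. Cache (LRU->MRU): [W]
  4. access W: HIT. Cache (LRU->MRU): [W]
  5. access W: HIT. Cache (LRU->MRU): [W]
  6. access W: HIT. Cache (LRU->MRU): [W]
  7. access R: MISS. Cache (LRU->MRU): [W R]
  8. access R: HIT. Cache (LRU->MRU): [W R]
  9. access R: HIT. Cache (LRU->MRU): [W R]
  10. access R: HIT. Cache (LRU->MRU): [W R]
  11. access R: HIT. Cache (LRU->MRU): [W R]
  12. access R: HIT. Cache (LRU->MRU): [W R]
  13. access S: MISS. Cache (LRU->MRU): [W R S]
  14. access R: HIT. Cache (LRU->MRU): [W S R]
  15. access R: HIT. Cache (LRU->MRU): [W S R]
  16. access V: MISS. Cache (LRU->MRU): [W S R V]
  17. access U: MISS, evict W. Cache (LRU->MRU): [S R V U]
Total: 12 hits, 5 misses, 1 evictions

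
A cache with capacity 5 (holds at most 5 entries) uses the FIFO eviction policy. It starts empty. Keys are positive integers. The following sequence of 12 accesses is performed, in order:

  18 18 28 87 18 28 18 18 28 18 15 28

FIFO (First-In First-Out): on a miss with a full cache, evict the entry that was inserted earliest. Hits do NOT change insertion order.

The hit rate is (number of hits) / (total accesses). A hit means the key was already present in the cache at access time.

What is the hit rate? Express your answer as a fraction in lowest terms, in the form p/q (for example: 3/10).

Answer: 2/3

Derivation:
FIFO simulation (capacity=5):
  1. access 18: MISS. Cache (old->new): [18]
  2. access 18: HIT. Cache (old->new): [18]
  3. access 28: MISS. Cache (old->new): [18 28]
  4. access 87: MISS. Cache (old->new): [18 28 87]
  5. access 18: HIT. Cache (old->new): [18 28 87]
  6. access 28: HIT. Cache (old->new): [18 28 87]
  7. access 18: HIT. Cache (old->new): [18 28 87]
  8. access 18: HIT. Cache (old->new): [18 28 87]
  9. access 28: HIT. Cache (old->new): [18 28 87]
  10. access 18: HIT. Cache (old->new): [18 28 87]
  11. access 15: MISS. Cache (old->new): [18 28 87 15]
  12. access 28: HIT. Cache (old->new): [18 28 87 15]
Total: 8 hits, 4 misses, 0 evictions

Hit rate = 8/12 = 2/3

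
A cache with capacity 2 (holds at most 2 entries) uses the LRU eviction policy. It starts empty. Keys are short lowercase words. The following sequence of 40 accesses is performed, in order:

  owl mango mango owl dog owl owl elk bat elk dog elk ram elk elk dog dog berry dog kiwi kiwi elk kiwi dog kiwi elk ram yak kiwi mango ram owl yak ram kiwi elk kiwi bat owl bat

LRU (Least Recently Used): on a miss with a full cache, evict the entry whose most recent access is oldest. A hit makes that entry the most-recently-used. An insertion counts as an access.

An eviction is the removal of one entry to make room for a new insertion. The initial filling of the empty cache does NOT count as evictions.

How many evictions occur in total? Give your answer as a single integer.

Answer: 23

Derivation:
LRU simulation (capacity=2):
  1. access owl: MISS. Cache (LRU->MRU): [owl]
  2. access mango: MISS. Cache (LRU->MRU): [owl mango]
  3. access mango: HIT. Cache (LRU->MRU): [owl mango]
  4. access owl: HIT. Cache (LRU->MRU): [mango owl]
  5. access dog: MISS, evict mango. Cache (LRU->MRU): [owl dog]
  6. access owl: HIT. Cache (LRU->MRU): [dog owl]
  7. access owl: HIT. Cache (LRU->MRU): [dog owl]
  8. access elk: MISS, evict dog. Cache (LRU->MRU): [owl elk]
  9. access bat: MISS, evict owl. Cache (LRU->MRU): [elk bat]
  10. access elk: HIT. Cache (LRU->MRU): [bat elk]
  11. access dog: MISS, evict bat. Cache (LRU->MRU): [elk dog]
  12. access elk: HIT. Cache (LRU->MRU): [dog elk]
  13. access ram: MISS, evict dog. Cache (LRU->MRU): [elk ram]
  14. access elk: HIT. Cache (LRU->MRU): [ram elk]
  15. access elk: HIT. Cache (LRU->MRU): [ram elk]
  16. access dog: MISS, evict ram. Cache (LRU->MRU): [elk dog]
  17. access dog: HIT. Cache (LRU->MRU): [elk dog]
  18. access berry: MISS, evict elk. Cache (LRU->MRU): [dog berry]
  19. access dog: HIT. Cache (LRU->MRU): [berry dog]
  20. access kiwi: MISS, evict berry. Cache (LRU->MRU): [dog kiwi]
  21. access kiwi: HIT. Cache (LRU->MRU): [dog kiwi]
  22. access elk: MISS, evict dog. Cache (LRU->MRU): [kiwi elk]
  23. access kiwi: HIT. Cache (LRU->MRU): [elk kiwi]
  24. access dog: MISS, evict elk. Cache (LRU->MRU): [kiwi dog]
  25. access kiwi: HIT. Cache (LRU->MRU): [dog kiwi]
  26. access elk: MISS, evict dog. Cache (LRU->MRU): [kiwi elk]
  27. access ram: MISS, evict kiwi. Cache (LRU->MRU): [elk ram]
  28. access yak: MISS, evict elk. Cache (LRU->MRU): [ram yak]
  29. access kiwi: MISS, evict ram. Cache (LRU->MRU): [yak kiwi]
  30. access mango: MISS, evict yak. Cache (LRU->MRU): [kiwi mango]
  31. access ram: MISS, evict kiwi. Cache (LRU->MRU): [mango ram]
  32. access owl: MISS, evict mango. Cache (LRU->MRU): [ram owl]
  33. access yak: MISS, evict ram. Cache (LRU->MRU): [owl yak]
  34. access ram: MISS, evict owl. Cache (LRU->MRU): [yak ram]
  35. access kiwi: MISS, evict yak. Cache (LRU->MRU): [ram kiwi]
  36. access elk: MISS, evict ram. Cache (LRU->MRU): [kiwi elk]
  37. access kiwi: HIT. Cache (LRU->MRU): [elk kiwi]
  38. access bat: MISS, evict elk. Cache (LRU->MRU): [kiwi bat]
  39. access owl: MISS, evict kiwi. Cache (LRU->MRU): [bat owl]
  40. access bat: HIT. Cache (LRU->MRU): [owl bat]
Total: 15 hits, 25 misses, 23 evictions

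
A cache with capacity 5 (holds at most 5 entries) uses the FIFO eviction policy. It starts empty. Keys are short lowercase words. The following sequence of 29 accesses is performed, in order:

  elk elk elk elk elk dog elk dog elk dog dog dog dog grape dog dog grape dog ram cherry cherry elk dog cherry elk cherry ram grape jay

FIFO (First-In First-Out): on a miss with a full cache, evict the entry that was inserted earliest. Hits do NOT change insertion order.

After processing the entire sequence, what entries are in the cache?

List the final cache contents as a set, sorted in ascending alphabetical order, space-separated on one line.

FIFO simulation (capacity=5):
  1. access elk: MISS. Cache (old->new): [elk]
  2. access elk: HIT. Cache (old->new): [elk]
  3. access elk: HIT. Cache (old->new): [elk]
  4. access elk: HIT. Cache (old->new): [elk]
  5. access elk: HIT. Cache (old->new): [elk]
  6. access dog: MISS. Cache (old->new): [elk dog]
  7. access elk: HIT. Cache (old->new): [elk dog]
  8. access dog: HIT. Cache (old->new): [elk dog]
  9. access elk: HIT. Cache (old->new): [elk dog]
  10. access dog: HIT. Cache (old->new): [elk dog]
  11. access dog: HIT. Cache (old->new): [elk dog]
  12. access dog: HIT. Cache (old->new): [elk dog]
  13. access dog: HIT. Cache (old->new): [elk dog]
  14. access grape: MISS. Cache (old->new): [elk dog grape]
  15. access dog: HIT. Cache (old->new): [elk dog grape]
  16. access dog: HIT. Cache (old->new): [elk dog grape]
  17. access grape: HIT. Cache (old->new): [elk dog grape]
  18. access dog: HIT. Cache (old->new): [elk dog grape]
  19. access ram: MISS. Cache (old->new): [elk dog grape ram]
  20. access cherry: MISS. Cache (old->new): [elk dog grape ram cherry]
  21. access cherry: HIT. Cache (old->new): [elk dog grape ram cherry]
  22. access elk: HIT. Cache (old->new): [elk dog grape ram cherry]
  23. access dog: HIT. Cache (old->new): [elk dog grape ram cherry]
  24. access cherry: HIT. Cache (old->new): [elk dog grape ram cherry]
  25. access elk: HIT. Cache (old->new): [elk dog grape ram cherry]
  26. access cherry: HIT. Cache (old->new): [elk dog grape ram cherry]
  27. access ram: HIT. Cache (old->new): [elk dog grape ram cherry]
  28. access grape: HIT. Cache (old->new): [elk dog grape ram cherry]
  29. access jay: MISS, evict elk. Cache (old->new): [dog grape ram cherry jay]
Total: 23 hits, 6 misses, 1 evictions

Answer: cherry dog grape jay ram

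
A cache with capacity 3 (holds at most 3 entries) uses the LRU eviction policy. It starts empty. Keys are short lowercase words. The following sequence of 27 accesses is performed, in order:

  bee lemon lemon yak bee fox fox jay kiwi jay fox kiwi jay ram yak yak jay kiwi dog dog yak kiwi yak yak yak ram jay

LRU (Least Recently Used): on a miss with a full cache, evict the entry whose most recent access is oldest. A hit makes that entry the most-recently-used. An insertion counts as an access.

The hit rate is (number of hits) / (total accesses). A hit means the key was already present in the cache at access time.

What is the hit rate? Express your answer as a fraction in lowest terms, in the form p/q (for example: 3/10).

Answer: 14/27

Derivation:
LRU simulation (capacity=3):
  1. access bee: MISS. Cache (LRU->MRU): [bee]
  2. access lemon: MISS. Cache (LRU->MRU): [bee lemon]
  3. access lemon: HIT. Cache (LRU->MRU): [bee lemon]
  4. access yak: MISS. Cache (LRU->MRU): [bee lemon yak]
  5. access bee: HIT. Cache (LRU->MRU): [lemon yak bee]
  6. access fox: MISS, evict lemon. Cache (LRU->MRU): [yak bee fox]
  7. access fox: HIT. Cache (LRU->MRU): [yak bee fox]
  8. access jay: MISS, evict yak. Cache (LRU->MRU): [bee fox jay]
  9. access kiwi: MISS, evict bee. Cache (LRU->MRU): [fox jay kiwi]
  10. access jay: HIT. Cache (LRU->MRU): [fox kiwi jay]
  11. access fox: HIT. Cache (LRU->MRU): [kiwi jay fox]
  12. access kiwi: HIT. Cache (LRU->MRU): [jay fox kiwi]
  13. access jay: HIT. Cache (LRU->MRU): [fox kiwi jay]
  14. access ram: MISS, evict fox. Cache (LRU->MRU): [kiwi jay ram]
  15. access yak: MISS, evict kiwi. Cache (LRU->MRU): [jay ram yak]
  16. access yak: HIT. Cache (LRU->MRU): [jay ram yak]
  17. access jay: HIT. Cache (LRU->MRU): [ram yak jay]
  18. access kiwi: MISS, evict ram. Cache (LRU->MRU): [yak jay kiwi]
  19. access dog: MISS, evict yak. Cache (LRU->MRU): [jay kiwi dog]
  20. access dog: HIT. Cache (LRU->MRU): [jay kiwi dog]
  21. access yak: MISS, evict jay. Cache (LRU->MRU): [kiwi dog yak]
  22. access kiwi: HIT. Cache (LRU->MRU): [dog yak kiwi]
  23. access yak: HIT. Cache (LRU->MRU): [dog kiwi yak]
  24. access yak: HIT. Cache (LRU->MRU): [dog kiwi yak]
  25. access yak: HIT. Cache (LRU->MRU): [dog kiwi yak]
  26. access ram: MISS, evict dog. Cache (LRU->MRU): [kiwi yak ram]
  27. access jay: MISS, evict kiwi. Cache (LRU->MRU): [yak ram jay]
Total: 14 hits, 13 misses, 10 evictions

Hit rate = 14/27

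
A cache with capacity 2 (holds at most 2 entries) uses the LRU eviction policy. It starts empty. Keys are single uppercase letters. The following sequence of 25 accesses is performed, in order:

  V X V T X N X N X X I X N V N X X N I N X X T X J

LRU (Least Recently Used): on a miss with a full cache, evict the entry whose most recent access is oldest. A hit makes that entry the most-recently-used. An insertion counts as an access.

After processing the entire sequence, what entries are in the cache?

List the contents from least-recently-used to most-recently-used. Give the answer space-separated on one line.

LRU simulation (capacity=2):
  1. access V: MISS. Cache (LRU->MRU): [V]
  2. access X: MISS. Cache (LRU->MRU): [V X]
  3. access V: HIT. Cache (LRU->MRU): [X V]
  4. access T: MISS, evict X. Cache (LRU->MRU): [V T]
  5. access X: MISS, evict V. Cache (LRU->MRU): [T X]
  6. access N: MISS, evict T. Cache (LRU->MRU): [X N]
  7. access X: HIT. Cache (LRU->MRU): [N X]
  8. access N: HIT. Cache (LRU->MRU): [X N]
  9. access X: HIT. Cache (LRU->MRU): [N X]
  10. access X: HIT. Cache (LRU->MRU): [N X]
  11. access I: MISS, evict N. Cache (LRU->MRU): [X I]
  12. access X: HIT. Cache (LRU->MRU): [I X]
  13. access N: MISS, evict I. Cache (LRU->MRU): [X N]
  14. access V: MISS, evict X. Cache (LRU->MRU): [N V]
  15. access N: HIT. Cache (LRU->MRU): [V N]
  16. access X: MISS, evict V. Cache (LRU->MRU): [N X]
  17. access X: HIT. Cache (LRU->MRU): [N X]
  18. access N: HIT. Cache (LRU->MRU): [X N]
  19. access I: MISS, evict X. Cache (LRU->MRU): [N I]
  20. access N: HIT. Cache (LRU->MRU): [I N]
  21. access X: MISS, evict I. Cache (LRU->MRU): [N X]
  22. access X: HIT. Cache (LRU->MRU): [N X]
  23. access T: MISS, evict N. Cache (LRU->MRU): [X T]
  24. access X: HIT. Cache (LRU->MRU): [T X]
  25. access J: MISS, evict T. Cache (LRU->MRU): [X J]
Total: 12 hits, 13 misses, 11 evictions

Answer: X J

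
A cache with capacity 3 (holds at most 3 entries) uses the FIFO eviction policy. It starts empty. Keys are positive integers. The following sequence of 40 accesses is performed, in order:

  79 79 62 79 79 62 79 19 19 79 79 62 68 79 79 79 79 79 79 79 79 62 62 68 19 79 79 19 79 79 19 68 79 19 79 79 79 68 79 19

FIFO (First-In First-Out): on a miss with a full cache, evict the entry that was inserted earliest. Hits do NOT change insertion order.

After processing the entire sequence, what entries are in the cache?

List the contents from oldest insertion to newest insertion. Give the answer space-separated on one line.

Answer: 19 68 79

Derivation:
FIFO simulation (capacity=3):
  1. access 79: MISS. Cache (old->new): [79]
  2. access 79: HIT. Cache (old->new): [79]
  3. access 62: MISS. Cache (old->new): [79 62]
  4. access 79: HIT. Cache (old->new): [79 62]
  5. access 79: HIT. Cache (old->new): [79 62]
  6. access 62: HIT. Cache (old->new): [79 62]
  7. access 79: HIT. Cache (old->new): [79 62]
  8. access 19: MISS. Cache (old->new): [79 62 19]
  9. access 19: HIT. Cache (old->new): [79 62 19]
  10. access 79: HIT. Cache (old->new): [79 62 19]
  11. access 79: HIT. Cache (old->new): [79 62 19]
  12. access 62: HIT. Cache (old->new): [79 62 19]
  13. access 68: MISS, evict 79. Cache (old->new): [62 19 68]
  14. access 79: MISS, evict 62. Cache (old->new): [19 68 79]
  15. access 79: HIT. Cache (old->new): [19 68 79]
  16. access 79: HIT. Cache (old->new): [19 68 79]
  17. access 79: HIT. Cache (old->new): [19 68 79]
  18. access 79: HIT. Cache (old->new): [19 68 79]
  19. access 79: HIT. Cache (old->new): [19 68 79]
  20. access 79: HIT. Cache (old->new): [19 68 79]
  21. access 79: HIT. Cache (old->new): [19 68 79]
  22. access 62: MISS, evict 19. Cache (old->new): [68 79 62]
  23. access 62: HIT. Cache (old->new): [68 79 62]
  24. access 68: HIT. Cache (old->new): [68 79 62]
  25. access 19: MISS, evict 68. Cache (old->new): [79 62 19]
  26. access 79: HIT. Cache (old->new): [79 62 19]
  27. access 79: HIT. Cache (old->new): [79 62 19]
  28. access 19: HIT. Cache (old->new): [79 62 19]
  29. access 79: HIT. Cache (old->new): [79 62 19]
  30. access 79: HIT. Cache (old->new): [79 62 19]
  31. access 19: HIT. Cache (old->new): [79 62 19]
  32. access 68: MISS, evict 79. Cache (old->new): [62 19 68]
  33. access 79: MISS, evict 62. Cache (old->new): [19 68 79]
  34. access 19: HIT. Cache (old->new): [19 68 79]
  35. access 79: HIT. Cache (old->new): [19 68 79]
  36. access 79: HIT. Cache (old->new): [19 68 79]
  37. access 79: HIT. Cache (old->new): [19 68 79]
  38. access 68: HIT. Cache (old->new): [19 68 79]
  39. access 79: HIT. Cache (old->new): [19 68 79]
  40. access 19: HIT. Cache (old->new): [19 68 79]
Total: 31 hits, 9 misses, 6 evictions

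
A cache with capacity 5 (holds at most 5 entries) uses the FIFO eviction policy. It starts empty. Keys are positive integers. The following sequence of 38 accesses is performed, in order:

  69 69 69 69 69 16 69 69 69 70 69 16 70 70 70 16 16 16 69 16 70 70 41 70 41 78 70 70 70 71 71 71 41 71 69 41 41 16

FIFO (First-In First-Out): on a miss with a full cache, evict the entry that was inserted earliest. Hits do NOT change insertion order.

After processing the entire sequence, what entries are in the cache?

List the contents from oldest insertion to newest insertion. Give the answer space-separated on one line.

FIFO simulation (capacity=5):
  1. access 69: MISS. Cache (old->new): [69]
  2. access 69: HIT. Cache (old->new): [69]
  3. access 69: HIT. Cache (old->new): [69]
  4. access 69: HIT. Cache (old->new): [69]
  5. access 69: HIT. Cache (old->new): [69]
  6. access 16: MISS. Cache (old->new): [69 16]
  7. access 69: HIT. Cache (old->new): [69 16]
  8. access 69: HIT. Cache (old->new): [69 16]
  9. access 69: HIT. Cache (old->new): [69 16]
  10. access 70: MISS. Cache (old->new): [69 16 70]
  11. access 69: HIT. Cache (old->new): [69 16 70]
  12. access 16: HIT. Cache (old->new): [69 16 70]
  13. access 70: HIT. Cache (old->new): [69 16 70]
  14. access 70: HIT. Cache (old->new): [69 16 70]
  15. access 70: HIT. Cache (old->new): [69 16 70]
  16. access 16: HIT. Cache (old->new): [69 16 70]
  17. access 16: HIT. Cache (old->new): [69 16 70]
  18. access 16: HIT. Cache (old->new): [69 16 70]
  19. access 69: HIT. Cache (old->new): [69 16 70]
  20. access 16: HIT. Cache (old->new): [69 16 70]
  21. access 70: HIT. Cache (old->new): [69 16 70]
  22. access 70: HIT. Cache (old->new): [69 16 70]
  23. access 41: MISS. Cache (old->new): [69 16 70 41]
  24. access 70: HIT. Cache (old->new): [69 16 70 41]
  25. access 41: HIT. Cache (old->new): [69 16 70 41]
  26. access 78: MISS. Cache (old->new): [69 16 70 41 78]
  27. access 70: HIT. Cache (old->new): [69 16 70 41 78]
  28. access 70: HIT. Cache (old->new): [69 16 70 41 78]
  29. access 70: HIT. Cache (old->new): [69 16 70 41 78]
  30. access 71: MISS, evict 69. Cache (old->new): [16 70 41 78 71]
  31. access 71: HIT. Cache (old->new): [16 70 41 78 71]
  32. access 71: HIT. Cache (old->new): [16 70 41 78 71]
  33. access 41: HIT. Cache (old->new): [16 70 41 78 71]
  34. access 71: HIT. Cache (old->new): [16 70 41 78 71]
  35. access 69: MISS, evict 16. Cache (old->new): [70 41 78 71 69]
  36. access 41: HIT. Cache (old->new): [70 41 78 71 69]
  37. access 41: HIT. Cache (old->new): [70 41 78 71 69]
  38. access 16: MISS, evict 70. Cache (old->new): [41 78 71 69 16]
Total: 30 hits, 8 misses, 3 evictions

Answer: 41 78 71 69 16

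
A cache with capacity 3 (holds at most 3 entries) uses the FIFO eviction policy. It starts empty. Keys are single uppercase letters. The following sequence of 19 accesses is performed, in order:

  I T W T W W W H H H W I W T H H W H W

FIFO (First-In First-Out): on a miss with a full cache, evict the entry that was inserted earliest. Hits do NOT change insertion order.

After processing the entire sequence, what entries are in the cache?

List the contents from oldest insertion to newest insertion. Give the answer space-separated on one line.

Answer: T W H

Derivation:
FIFO simulation (capacity=3):
  1. access I: MISS. Cache (old->new): [I]
  2. access T: MISS. Cache (old->new): [I T]
  3. access W: MISS. Cache (old->new): [I T W]
  4. access T: HIT. Cache (old->new): [I T W]
  5. access W: HIT. Cache (old->new): [I T W]
  6. access W: HIT. Cache (old->new): [I T W]
  7. access W: HIT. Cache (old->new): [I T W]
  8. access H: MISS, evict I. Cache (old->new): [T W H]
  9. access H: HIT. Cache (old->new): [T W H]
  10. access H: HIT. Cache (old->new): [T W H]
  11. access W: HIT. Cache (old->new): [T W H]
  12. access I: MISS, evict T. Cache (old->new): [W H I]
  13. access W: HIT. Cache (old->new): [W H I]
  14. access T: MISS, evict W. Cache (old->new): [H I T]
  15. access H: HIT. Cache (old->new): [H I T]
  16. access H: HIT. Cache (old->new): [H I T]
  17. access W: MISS, evict H. Cache (old->new): [I T W]
  18. access H: MISS, evict I. Cache (old->new): [T W H]
  19. access W: HIT. Cache (old->new): [T W H]
Total: 11 hits, 8 misses, 5 evictions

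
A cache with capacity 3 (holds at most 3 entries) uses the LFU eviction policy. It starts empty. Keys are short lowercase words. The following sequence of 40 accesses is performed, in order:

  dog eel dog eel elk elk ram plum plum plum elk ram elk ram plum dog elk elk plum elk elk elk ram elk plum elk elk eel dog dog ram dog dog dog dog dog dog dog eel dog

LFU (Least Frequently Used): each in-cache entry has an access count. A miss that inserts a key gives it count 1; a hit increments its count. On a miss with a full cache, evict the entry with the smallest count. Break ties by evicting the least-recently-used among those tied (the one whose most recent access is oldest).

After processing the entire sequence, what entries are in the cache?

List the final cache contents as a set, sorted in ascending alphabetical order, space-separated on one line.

LFU simulation (capacity=3):
  1. access dog: MISS. Cache: [dog(c=1)]
  2. access eel: MISS. Cache: [dog(c=1) eel(c=1)]
  3. access dog: HIT, count now 2. Cache: [eel(c=1) dog(c=2)]
  4. access eel: HIT, count now 2. Cache: [dog(c=2) eel(c=2)]
  5. access elk: MISS. Cache: [elk(c=1) dog(c=2) eel(c=2)]
  6. access elk: HIT, count now 2. Cache: [dog(c=2) eel(c=2) elk(c=2)]
  7. access ram: MISS, evict dog(c=2). Cache: [ram(c=1) eel(c=2) elk(c=2)]
  8. access plum: MISS, evict ram(c=1). Cache: [plum(c=1) eel(c=2) elk(c=2)]
  9. access plum: HIT, count now 2. Cache: [eel(c=2) elk(c=2) plum(c=2)]
  10. access plum: HIT, count now 3. Cache: [eel(c=2) elk(c=2) plum(c=3)]
  11. access elk: HIT, count now 3. Cache: [eel(c=2) plum(c=3) elk(c=3)]
  12. access ram: MISS, evict eel(c=2). Cache: [ram(c=1) plum(c=3) elk(c=3)]
  13. access elk: HIT, count now 4. Cache: [ram(c=1) plum(c=3) elk(c=4)]
  14. access ram: HIT, count now 2. Cache: [ram(c=2) plum(c=3) elk(c=4)]
  15. access plum: HIT, count now 4. Cache: [ram(c=2) elk(c=4) plum(c=4)]
  16. access dog: MISS, evict ram(c=2). Cache: [dog(c=1) elk(c=4) plum(c=4)]
  17. access elk: HIT, count now 5. Cache: [dog(c=1) plum(c=4) elk(c=5)]
  18. access elk: HIT, count now 6. Cache: [dog(c=1) plum(c=4) elk(c=6)]
  19. access plum: HIT, count now 5. Cache: [dog(c=1) plum(c=5) elk(c=6)]
  20. access elk: HIT, count now 7. Cache: [dog(c=1) plum(c=5) elk(c=7)]
  21. access elk: HIT, count now 8. Cache: [dog(c=1) plum(c=5) elk(c=8)]
  22. access elk: HIT, count now 9. Cache: [dog(c=1) plum(c=5) elk(c=9)]
  23. access ram: MISS, evict dog(c=1). Cache: [ram(c=1) plum(c=5) elk(c=9)]
  24. access elk: HIT, count now 10. Cache: [ram(c=1) plum(c=5) elk(c=10)]
  25. access plum: HIT, count now 6. Cache: [ram(c=1) plum(c=6) elk(c=10)]
  26. access elk: HIT, count now 11. Cache: [ram(c=1) plum(c=6) elk(c=11)]
  27. access elk: HIT, count now 12. Cache: [ram(c=1) plum(c=6) elk(c=12)]
  28. access eel: MISS, evict ram(c=1). Cache: [eel(c=1) plum(c=6) elk(c=12)]
  29. access dog: MISS, evict eel(c=1). Cache: [dog(c=1) plum(c=6) elk(c=12)]
  30. access dog: HIT, count now 2. Cache: [dog(c=2) plum(c=6) elk(c=12)]
  31. access ram: MISS, evict dog(c=2). Cache: [ram(c=1) plum(c=6) elk(c=12)]
  32. access dog: MISS, evict ram(c=1). Cache: [dog(c=1) plum(c=6) elk(c=12)]
  33. access dog: HIT, count now 2. Cache: [dog(c=2) plum(c=6) elk(c=12)]
  34. access dog: HIT, count now 3. Cache: [dog(c=3) plum(c=6) elk(c=12)]
  35. access dog: HIT, count now 4. Cache: [dog(c=4) plum(c=6) elk(c=12)]
  36. access dog: HIT, count now 5. Cache: [dog(c=5) plum(c=6) elk(c=12)]
  37. access dog: HIT, count now 6. Cache: [plum(c=6) dog(c=6) elk(c=12)]
  38. access dog: HIT, count now 7. Cache: [plum(c=6) dog(c=7) elk(c=12)]
  39. access eel: MISS, evict plum(c=6). Cache: [eel(c=1) dog(c=7) elk(c=12)]
  40. access dog: HIT, count now 8. Cache: [eel(c=1) dog(c=8) elk(c=12)]
Total: 27 hits, 13 misses, 10 evictions

Answer: dog eel elk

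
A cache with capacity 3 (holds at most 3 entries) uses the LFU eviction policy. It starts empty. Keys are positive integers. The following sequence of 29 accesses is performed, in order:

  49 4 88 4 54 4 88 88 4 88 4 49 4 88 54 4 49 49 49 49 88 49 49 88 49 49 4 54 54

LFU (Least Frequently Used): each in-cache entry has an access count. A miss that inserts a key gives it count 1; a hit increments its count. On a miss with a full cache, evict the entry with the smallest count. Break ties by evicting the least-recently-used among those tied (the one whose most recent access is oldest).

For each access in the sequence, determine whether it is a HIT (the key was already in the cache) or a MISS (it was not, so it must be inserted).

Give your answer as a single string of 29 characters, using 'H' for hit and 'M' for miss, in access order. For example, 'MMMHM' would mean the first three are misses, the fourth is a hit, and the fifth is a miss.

LFU simulation (capacity=3):
  1. access 49: MISS. Cache: [49(c=1)]
  2. access 4: MISS. Cache: [49(c=1) 4(c=1)]
  3. access 88: MISS. Cache: [49(c=1) 4(c=1) 88(c=1)]
  4. access 4: HIT, count now 2. Cache: [49(c=1) 88(c=1) 4(c=2)]
  5. access 54: MISS, evict 49(c=1). Cache: [88(c=1) 54(c=1) 4(c=2)]
  6. access 4: HIT, count now 3. Cache: [88(c=1) 54(c=1) 4(c=3)]
  7. access 88: HIT, count now 2. Cache: [54(c=1) 88(c=2) 4(c=3)]
  8. access 88: HIT, count now 3. Cache: [54(c=1) 4(c=3) 88(c=3)]
  9. access 4: HIT, count now 4. Cache: [54(c=1) 88(c=3) 4(c=4)]
  10. access 88: HIT, count now 4. Cache: [54(c=1) 4(c=4) 88(c=4)]
  11. access 4: HIT, count now 5. Cache: [54(c=1) 88(c=4) 4(c=5)]
  12. access 49: MISS, evict 54(c=1). Cache: [49(c=1) 88(c=4) 4(c=5)]
  13. access 4: HIT, count now 6. Cache: [49(c=1) 88(c=4) 4(c=6)]
  14. access 88: HIT, count now 5. Cache: [49(c=1) 88(c=5) 4(c=6)]
  15. access 54: MISS, evict 49(c=1). Cache: [54(c=1) 88(c=5) 4(c=6)]
  16. access 4: HIT, count now 7. Cache: [54(c=1) 88(c=5) 4(c=7)]
  17. access 49: MISS, evict 54(c=1). Cache: [49(c=1) 88(c=5) 4(c=7)]
  18. access 49: HIT, count now 2. Cache: [49(c=2) 88(c=5) 4(c=7)]
  19. access 49: HIT, count now 3. Cache: [49(c=3) 88(c=5) 4(c=7)]
  20. access 49: HIT, count now 4. Cache: [49(c=4) 88(c=5) 4(c=7)]
  21. access 88: HIT, count now 6. Cache: [49(c=4) 88(c=6) 4(c=7)]
  22. access 49: HIT, count now 5. Cache: [49(c=5) 88(c=6) 4(c=7)]
  23. access 49: HIT, count now 6. Cache: [88(c=6) 49(c=6) 4(c=7)]
  24. access 88: HIT, count now 7. Cache: [49(c=6) 4(c=7) 88(c=7)]
  25. access 49: HIT, count now 7. Cache: [4(c=7) 88(c=7) 49(c=7)]
  26. access 49: HIT, count now 8. Cache: [4(c=7) 88(c=7) 49(c=8)]
  27. access 4: HIT, count now 8. Cache: [88(c=7) 49(c=8) 4(c=8)]
  28. access 54: MISS, evict 88(c=7). Cache: [54(c=1) 49(c=8) 4(c=8)]
  29. access 54: HIT, count now 2. Cache: [54(c=2) 49(c=8) 4(c=8)]
Total: 21 hits, 8 misses, 5 evictions

Answer: MMMHMHHHHHHMHHMHMHHHHHHHHHHMH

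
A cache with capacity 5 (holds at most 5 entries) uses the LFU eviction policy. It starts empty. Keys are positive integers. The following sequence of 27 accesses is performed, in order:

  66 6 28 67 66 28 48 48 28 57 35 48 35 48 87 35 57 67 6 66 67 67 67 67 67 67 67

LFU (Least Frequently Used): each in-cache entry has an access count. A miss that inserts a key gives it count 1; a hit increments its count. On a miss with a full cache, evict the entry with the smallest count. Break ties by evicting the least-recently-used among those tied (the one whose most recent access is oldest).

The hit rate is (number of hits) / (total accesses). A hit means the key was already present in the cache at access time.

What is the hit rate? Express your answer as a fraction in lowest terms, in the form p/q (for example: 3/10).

LFU simulation (capacity=5):
  1. access 66: MISS. Cache: [66(c=1)]
  2. access 6: MISS. Cache: [66(c=1) 6(c=1)]
  3. access 28: MISS. Cache: [66(c=1) 6(c=1) 28(c=1)]
  4. access 67: MISS. Cache: [66(c=1) 6(c=1) 28(c=1) 67(c=1)]
  5. access 66: HIT, count now 2. Cache: [6(c=1) 28(c=1) 67(c=1) 66(c=2)]
  6. access 28: HIT, count now 2. Cache: [6(c=1) 67(c=1) 66(c=2) 28(c=2)]
  7. access 48: MISS. Cache: [6(c=1) 67(c=1) 48(c=1) 66(c=2) 28(c=2)]
  8. access 48: HIT, count now 2. Cache: [6(c=1) 67(c=1) 66(c=2) 28(c=2) 48(c=2)]
  9. access 28: HIT, count now 3. Cache: [6(c=1) 67(c=1) 66(c=2) 48(c=2) 28(c=3)]
  10. access 57: MISS, evict 6(c=1). Cache: [67(c=1) 57(c=1) 66(c=2) 48(c=2) 28(c=3)]
  11. access 35: MISS, evict 67(c=1). Cache: [57(c=1) 35(c=1) 66(c=2) 48(c=2) 28(c=3)]
  12. access 48: HIT, count now 3. Cache: [57(c=1) 35(c=1) 66(c=2) 28(c=3) 48(c=3)]
  13. access 35: HIT, count now 2. Cache: [57(c=1) 66(c=2) 35(c=2) 28(c=3) 48(c=3)]
  14. access 48: HIT, count now 4. Cache: [57(c=1) 66(c=2) 35(c=2) 28(c=3) 48(c=4)]
  15. access 87: MISS, evict 57(c=1). Cache: [87(c=1) 66(c=2) 35(c=2) 28(c=3) 48(c=4)]
  16. access 35: HIT, count now 3. Cache: [87(c=1) 66(c=2) 28(c=3) 35(c=3) 48(c=4)]
  17. access 57: MISS, evict 87(c=1). Cache: [57(c=1) 66(c=2) 28(c=3) 35(c=3) 48(c=4)]
  18. access 67: MISS, evict 57(c=1). Cache: [67(c=1) 66(c=2) 28(c=3) 35(c=3) 48(c=4)]
  19. access 6: MISS, evict 67(c=1). Cache: [6(c=1) 66(c=2) 28(c=3) 35(c=3) 48(c=4)]
  20. access 66: HIT, count now 3. Cache: [6(c=1) 28(c=3) 35(c=3) 66(c=3) 48(c=4)]
  21. access 67: MISS, evict 6(c=1). Cache: [67(c=1) 28(c=3) 35(c=3) 66(c=3) 48(c=4)]
  22. access 67: HIT, count now 2. Cache: [67(c=2) 28(c=3) 35(c=3) 66(c=3) 48(c=4)]
  23. access 67: HIT, count now 3. Cache: [28(c=3) 35(c=3) 66(c=3) 67(c=3) 48(c=4)]
  24. access 67: HIT, count now 4. Cache: [28(c=3) 35(c=3) 66(c=3) 48(c=4) 67(c=4)]
  25. access 67: HIT, count now 5. Cache: [28(c=3) 35(c=3) 66(c=3) 48(c=4) 67(c=5)]
  26. access 67: HIT, count now 6. Cache: [28(c=3) 35(c=3) 66(c=3) 48(c=4) 67(c=6)]
  27. access 67: HIT, count now 7. Cache: [28(c=3) 35(c=3) 66(c=3) 48(c=4) 67(c=7)]
Total: 15 hits, 12 misses, 7 evictions

Hit rate = 15/27 = 5/9

Answer: 5/9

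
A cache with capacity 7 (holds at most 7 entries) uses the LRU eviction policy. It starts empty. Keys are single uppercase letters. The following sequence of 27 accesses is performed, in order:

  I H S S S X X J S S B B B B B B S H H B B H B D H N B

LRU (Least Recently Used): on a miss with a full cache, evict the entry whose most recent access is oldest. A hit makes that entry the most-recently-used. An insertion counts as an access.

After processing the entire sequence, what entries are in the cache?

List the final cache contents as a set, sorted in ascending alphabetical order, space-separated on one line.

LRU simulation (capacity=7):
  1. access I: MISS. Cache (LRU->MRU): [I]
  2. access H: MISS. Cache (LRU->MRU): [I H]
  3. access S: MISS. Cache (LRU->MRU): [I H S]
  4. access S: HIT. Cache (LRU->MRU): [I H S]
  5. access S: HIT. Cache (LRU->MRU): [I H S]
  6. access X: MISS. Cache (LRU->MRU): [I H S X]
  7. access X: HIT. Cache (LRU->MRU): [I H S X]
  8. access J: MISS. Cache (LRU->MRU): [I H S X J]
  9. access S: HIT. Cache (LRU->MRU): [I H X J S]
  10. access S: HIT. Cache (LRU->MRU): [I H X J S]
  11. access B: MISS. Cache (LRU->MRU): [I H X J S B]
  12. access B: HIT. Cache (LRU->MRU): [I H X J S B]
  13. access B: HIT. Cache (LRU->MRU): [I H X J S B]
  14. access B: HIT. Cache (LRU->MRU): [I H X J S B]
  15. access B: HIT. Cache (LRU->MRU): [I H X J S B]
  16. access B: HIT. Cache (LRU->MRU): [I H X J S B]
  17. access S: HIT. Cache (LRU->MRU): [I H X J B S]
  18. access H: HIT. Cache (LRU->MRU): [I X J B S H]
  19. access H: HIT. Cache (LRU->MRU): [I X J B S H]
  20. access B: HIT. Cache (LRU->MRU): [I X J S H B]
  21. access B: HIT. Cache (LRU->MRU): [I X J S H B]
  22. access H: HIT. Cache (LRU->MRU): [I X J S B H]
  23. access B: HIT. Cache (LRU->MRU): [I X J S H B]
  24. access D: MISS. Cache (LRU->MRU): [I X J S H B D]
  25. access H: HIT. Cache (LRU->MRU): [I X J S B D H]
  26. access N: MISS, evict I. Cache (LRU->MRU): [X J S B D H N]
  27. access B: HIT. Cache (LRU->MRU): [X J S D H N B]
Total: 19 hits, 8 misses, 1 evictions

Answer: B D H J N S X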